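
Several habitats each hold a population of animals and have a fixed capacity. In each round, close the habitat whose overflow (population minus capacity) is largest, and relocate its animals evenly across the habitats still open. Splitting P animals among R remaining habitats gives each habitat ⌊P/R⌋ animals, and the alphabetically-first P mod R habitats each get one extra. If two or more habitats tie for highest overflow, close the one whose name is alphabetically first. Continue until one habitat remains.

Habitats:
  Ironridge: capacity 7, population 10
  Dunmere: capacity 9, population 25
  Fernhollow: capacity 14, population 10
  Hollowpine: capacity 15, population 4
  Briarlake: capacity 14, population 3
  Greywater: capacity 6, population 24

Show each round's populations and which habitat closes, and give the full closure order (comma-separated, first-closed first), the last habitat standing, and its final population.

Closure order: Greywater, Dunmere, Ironridge, Fernhollow, Briarlake
Last habitat: Hollowpine with 76 animals

Round 1: Briarlake=3 Dunmere=25 Fernhollow=10 Greywater=24 Hollowpine=4 Ironridge=10 → close Greywater (overflow 18)
  24÷5 = 4 each, +1 to first 4
Round 2: Briarlake=8 Dunmere=30 Fernhollow=15 Hollowpine=9 Ironridge=14 → close Dunmere (overflow 21)
  30÷4 = 7 each, +1 to first 2
Round 3: Briarlake=16 Fernhollow=23 Hollowpine=16 Ironridge=21 → close Ironridge (overflow 14)
  21÷3 = 7 each, +1 to first 0
Round 4: Briarlake=23 Fernhollow=30 Hollowpine=23 → close Fernhollow (overflow 16)
  30÷2 = 15 each, +1 to first 0
Round 5: Briarlake=38 Hollowpine=38 → close Briarlake (overflow 24)
  38÷1 = 38 each, +1 to first 0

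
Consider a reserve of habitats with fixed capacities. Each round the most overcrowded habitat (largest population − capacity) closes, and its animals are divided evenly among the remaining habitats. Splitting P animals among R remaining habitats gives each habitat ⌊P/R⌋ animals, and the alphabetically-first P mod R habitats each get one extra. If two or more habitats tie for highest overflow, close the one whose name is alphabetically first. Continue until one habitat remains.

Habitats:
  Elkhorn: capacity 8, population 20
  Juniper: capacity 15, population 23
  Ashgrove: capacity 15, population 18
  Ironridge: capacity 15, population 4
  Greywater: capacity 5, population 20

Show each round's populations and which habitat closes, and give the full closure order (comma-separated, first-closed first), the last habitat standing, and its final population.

Round 1: Ashgrove=18 Elkhorn=20 Greywater=20 Ironridge=4 Juniper=23 → close Greywater (overflow 15)
  20÷4 = 5 each, +1 to first 0
Round 2: Ashgrove=23 Elkhorn=25 Ironridge=9 Juniper=28 → close Elkhorn (overflow 17)
  25÷3 = 8 each, +1 to first 1
Round 3: Ashgrove=32 Ironridge=17 Juniper=36 → close Juniper (overflow 21)
  36÷2 = 18 each, +1 to first 0
Round 4: Ashgrove=50 Ironridge=35 → close Ashgrove (overflow 35)
  50÷1 = 50 each, +1 to first 0

Closure order: Greywater, Elkhorn, Juniper, Ashgrove
Last habitat: Ironridge with 85 animals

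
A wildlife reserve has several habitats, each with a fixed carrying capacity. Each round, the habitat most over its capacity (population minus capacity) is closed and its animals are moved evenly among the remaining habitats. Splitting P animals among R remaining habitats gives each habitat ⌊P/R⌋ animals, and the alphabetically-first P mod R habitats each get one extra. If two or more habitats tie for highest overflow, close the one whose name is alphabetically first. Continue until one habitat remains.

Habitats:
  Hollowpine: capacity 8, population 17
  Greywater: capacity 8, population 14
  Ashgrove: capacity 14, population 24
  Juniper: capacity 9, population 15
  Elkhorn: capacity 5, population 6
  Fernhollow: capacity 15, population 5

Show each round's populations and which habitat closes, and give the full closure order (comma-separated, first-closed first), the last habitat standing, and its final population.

Closure order: Ashgrove, Hollowpine, Greywater, Juniper, Elkhorn
Last habitat: Fernhollow with 81 animals

Round 1: Ashgrove=24 Elkhorn=6 Fernhollow=5 Greywater=14 Hollowpine=17 Juniper=15 → close Ashgrove (overflow 10)
  24÷5 = 4 each, +1 to first 4
Round 2: Elkhorn=11 Fernhollow=10 Greywater=19 Hollowpine=22 Juniper=19 → close Hollowpine (overflow 14)
  22÷4 = 5 each, +1 to first 2
Round 3: Elkhorn=17 Fernhollow=16 Greywater=24 Juniper=24 → close Greywater (overflow 16)
  24÷3 = 8 each, +1 to first 0
Round 4: Elkhorn=25 Fernhollow=24 Juniper=32 → close Juniper (overflow 23)
  32÷2 = 16 each, +1 to first 0
Round 5: Elkhorn=41 Fernhollow=40 → close Elkhorn (overflow 36)
  41÷1 = 41 each, +1 to first 0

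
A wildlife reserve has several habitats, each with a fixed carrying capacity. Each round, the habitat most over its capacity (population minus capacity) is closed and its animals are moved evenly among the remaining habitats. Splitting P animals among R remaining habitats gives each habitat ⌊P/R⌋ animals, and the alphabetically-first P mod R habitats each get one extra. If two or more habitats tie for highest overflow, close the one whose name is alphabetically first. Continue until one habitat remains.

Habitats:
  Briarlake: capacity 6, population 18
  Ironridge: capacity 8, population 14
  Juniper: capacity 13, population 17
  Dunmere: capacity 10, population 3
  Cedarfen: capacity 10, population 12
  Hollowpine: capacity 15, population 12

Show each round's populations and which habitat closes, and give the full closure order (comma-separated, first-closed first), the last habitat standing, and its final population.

Round 1: Briarlake=18 Cedarfen=12 Dunmere=3 Hollowpine=12 Ironridge=14 Juniper=17 → close Briarlake (overflow 12)
  18÷5 = 3 each, +1 to first 3
Round 2: Cedarfen=16 Dunmere=7 Hollowpine=16 Ironridge=17 Juniper=20 → close Ironridge (overflow 9)
  17÷4 = 4 each, +1 to first 1
Round 3: Cedarfen=21 Dunmere=11 Hollowpine=20 Juniper=24 → close Cedarfen (overflow 11)
  21÷3 = 7 each, +1 to first 0
Round 4: Dunmere=18 Hollowpine=27 Juniper=31 → close Juniper (overflow 18)
  31÷2 = 15 each, +1 to first 1
Round 5: Dunmere=34 Hollowpine=42 → close Hollowpine (overflow 27)
  42÷1 = 42 each, +1 to first 0

Closure order: Briarlake, Ironridge, Cedarfen, Juniper, Hollowpine
Last habitat: Dunmere with 76 animals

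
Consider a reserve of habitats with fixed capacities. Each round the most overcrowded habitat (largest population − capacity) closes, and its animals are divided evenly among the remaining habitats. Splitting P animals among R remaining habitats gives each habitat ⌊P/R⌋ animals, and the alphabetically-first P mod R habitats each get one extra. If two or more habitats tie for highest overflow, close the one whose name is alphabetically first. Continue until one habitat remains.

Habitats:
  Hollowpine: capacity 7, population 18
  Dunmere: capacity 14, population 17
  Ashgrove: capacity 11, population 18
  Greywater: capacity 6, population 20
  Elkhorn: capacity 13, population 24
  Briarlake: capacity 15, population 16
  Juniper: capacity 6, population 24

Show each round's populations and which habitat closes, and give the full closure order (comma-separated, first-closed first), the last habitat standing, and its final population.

Closure order: Juniper, Greywater, Elkhorn, Hollowpine, Ashgrove, Dunmere
Last habitat: Briarlake with 137 animals

Round 1: Ashgrove=18 Briarlake=16 Dunmere=17 Elkhorn=24 Greywater=20 Hollowpine=18 Juniper=24 → close Juniper (overflow 18)
  24÷6 = 4 each, +1 to first 0
Round 2: Ashgrove=22 Briarlake=20 Dunmere=21 Elkhorn=28 Greywater=24 Hollowpine=22 → close Greywater (overflow 18)
  24÷5 = 4 each, +1 to first 4
Round 3: Ashgrove=27 Briarlake=25 Dunmere=26 Elkhorn=33 Hollowpine=26 → close Elkhorn (overflow 20)
  33÷4 = 8 each, +1 to first 1
Round 4: Ashgrove=36 Briarlake=33 Dunmere=34 Hollowpine=34 → close Hollowpine (overflow 27)
  34÷3 = 11 each, +1 to first 1
Round 5: Ashgrove=48 Briarlake=44 Dunmere=45 → close Ashgrove (overflow 37)
  48÷2 = 24 each, +1 to first 0
Round 6: Briarlake=68 Dunmere=69 → close Dunmere (overflow 55)
  69÷1 = 69 each, +1 to first 0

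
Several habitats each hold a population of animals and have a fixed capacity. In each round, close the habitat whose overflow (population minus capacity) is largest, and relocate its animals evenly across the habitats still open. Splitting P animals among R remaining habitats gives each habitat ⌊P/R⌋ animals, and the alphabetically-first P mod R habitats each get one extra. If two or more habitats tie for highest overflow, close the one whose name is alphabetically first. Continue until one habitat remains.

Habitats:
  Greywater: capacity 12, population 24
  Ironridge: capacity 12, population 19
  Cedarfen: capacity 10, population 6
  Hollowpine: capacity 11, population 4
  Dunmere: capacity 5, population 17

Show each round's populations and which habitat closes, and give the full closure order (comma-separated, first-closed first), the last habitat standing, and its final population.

Closure order: Dunmere, Greywater, Ironridge, Cedarfen
Last habitat: Hollowpine with 70 animals

Round 1: Cedarfen=6 Dunmere=17 Greywater=24 Hollowpine=4 Ironridge=19 → close Dunmere (overflow 12)
  17÷4 = 4 each, +1 to first 1
Round 2: Cedarfen=11 Greywater=28 Hollowpine=8 Ironridge=23 → close Greywater (overflow 16)
  28÷3 = 9 each, +1 to first 1
Round 3: Cedarfen=21 Hollowpine=17 Ironridge=32 → close Ironridge (overflow 20)
  32÷2 = 16 each, +1 to first 0
Round 4: Cedarfen=37 Hollowpine=33 → close Cedarfen (overflow 27)
  37÷1 = 37 each, +1 to first 0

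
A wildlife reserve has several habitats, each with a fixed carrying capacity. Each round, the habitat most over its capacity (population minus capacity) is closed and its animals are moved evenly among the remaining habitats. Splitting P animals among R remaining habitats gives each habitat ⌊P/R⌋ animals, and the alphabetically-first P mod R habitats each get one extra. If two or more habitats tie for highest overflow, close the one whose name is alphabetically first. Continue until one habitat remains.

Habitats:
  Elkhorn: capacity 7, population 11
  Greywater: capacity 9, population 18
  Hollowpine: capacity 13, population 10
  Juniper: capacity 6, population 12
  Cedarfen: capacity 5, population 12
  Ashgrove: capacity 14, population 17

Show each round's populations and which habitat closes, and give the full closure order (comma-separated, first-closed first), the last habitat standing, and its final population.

Closure order: Greywater, Cedarfen, Juniper, Ashgrove, Elkhorn
Last habitat: Hollowpine with 80 animals

Round 1: Ashgrove=17 Cedarfen=12 Elkhorn=11 Greywater=18 Hollowpine=10 Juniper=12 → close Greywater (overflow 9)
  18÷5 = 3 each, +1 to first 3
Round 2: Ashgrove=21 Cedarfen=16 Elkhorn=15 Hollowpine=13 Juniper=15 → close Cedarfen (overflow 11)
  16÷4 = 4 each, +1 to first 0
Round 3: Ashgrove=25 Elkhorn=19 Hollowpine=17 Juniper=19 → close Juniper (overflow 13)
  19÷3 = 6 each, +1 to first 1
Round 4: Ashgrove=32 Elkhorn=25 Hollowpine=23 → close Ashgrove (overflow 18)
  32÷2 = 16 each, +1 to first 0
Round 5: Elkhorn=41 Hollowpine=39 → close Elkhorn (overflow 34)
  41÷1 = 41 each, +1 to first 0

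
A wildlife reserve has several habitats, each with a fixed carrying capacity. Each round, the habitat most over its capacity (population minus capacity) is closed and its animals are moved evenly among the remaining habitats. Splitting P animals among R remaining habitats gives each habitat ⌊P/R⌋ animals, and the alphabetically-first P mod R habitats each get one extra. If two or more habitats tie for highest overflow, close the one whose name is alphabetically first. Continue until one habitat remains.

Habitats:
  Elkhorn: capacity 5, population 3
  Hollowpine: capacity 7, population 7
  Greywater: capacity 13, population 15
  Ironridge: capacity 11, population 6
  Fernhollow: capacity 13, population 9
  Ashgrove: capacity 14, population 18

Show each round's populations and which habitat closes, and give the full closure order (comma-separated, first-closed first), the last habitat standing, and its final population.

Round 1: Ashgrove=18 Elkhorn=3 Fernhollow=9 Greywater=15 Hollowpine=7 Ironridge=6 → close Ashgrove (overflow 4)
  18÷5 = 3 each, +1 to first 3
Round 2: Elkhorn=7 Fernhollow=13 Greywater=19 Hollowpine=10 Ironridge=9 → close Greywater (overflow 6)
  19÷4 = 4 each, +1 to first 3
Round 3: Elkhorn=12 Fernhollow=18 Hollowpine=15 Ironridge=13 → close Hollowpine (overflow 8)
  15÷3 = 5 each, +1 to first 0
Round 4: Elkhorn=17 Fernhollow=23 Ironridge=18 → close Elkhorn (overflow 12)
  17÷2 = 8 each, +1 to first 1
Round 5: Fernhollow=32 Ironridge=26 → close Fernhollow (overflow 19)
  32÷1 = 32 each, +1 to first 0

Closure order: Ashgrove, Greywater, Hollowpine, Elkhorn, Fernhollow
Last habitat: Ironridge with 58 animals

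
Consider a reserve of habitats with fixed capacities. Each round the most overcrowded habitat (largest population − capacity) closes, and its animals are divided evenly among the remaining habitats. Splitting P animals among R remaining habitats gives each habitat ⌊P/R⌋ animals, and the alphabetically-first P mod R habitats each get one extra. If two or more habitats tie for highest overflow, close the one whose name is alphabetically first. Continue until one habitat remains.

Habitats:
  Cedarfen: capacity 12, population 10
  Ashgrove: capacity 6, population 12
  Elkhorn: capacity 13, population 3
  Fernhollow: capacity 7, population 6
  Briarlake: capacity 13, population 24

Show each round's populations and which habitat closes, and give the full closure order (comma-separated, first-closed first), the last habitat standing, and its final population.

Round 1: Ashgrove=12 Briarlake=24 Cedarfen=10 Elkhorn=3 Fernhollow=6 → close Briarlake (overflow 11)
  24÷4 = 6 each, +1 to first 0
Round 2: Ashgrove=18 Cedarfen=16 Elkhorn=9 Fernhollow=12 → close Ashgrove (overflow 12)
  18÷3 = 6 each, +1 to first 0
Round 3: Cedarfen=22 Elkhorn=15 Fernhollow=18 → close Fernhollow (overflow 11)
  18÷2 = 9 each, +1 to first 0
Round 4: Cedarfen=31 Elkhorn=24 → close Cedarfen (overflow 19)
  31÷1 = 31 each, +1 to first 0

Closure order: Briarlake, Ashgrove, Fernhollow, Cedarfen
Last habitat: Elkhorn with 55 animals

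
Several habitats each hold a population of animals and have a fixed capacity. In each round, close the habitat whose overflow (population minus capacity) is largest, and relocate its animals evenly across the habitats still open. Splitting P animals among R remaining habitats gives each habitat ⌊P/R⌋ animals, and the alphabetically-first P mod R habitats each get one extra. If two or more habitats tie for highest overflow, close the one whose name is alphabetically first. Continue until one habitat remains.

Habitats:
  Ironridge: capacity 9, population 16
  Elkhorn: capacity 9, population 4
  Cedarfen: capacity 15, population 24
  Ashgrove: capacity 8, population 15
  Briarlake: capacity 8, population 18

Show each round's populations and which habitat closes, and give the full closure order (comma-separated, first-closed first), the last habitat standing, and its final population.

Closure order: Briarlake, Cedarfen, Ashgrove, Ironridge
Last habitat: Elkhorn with 77 animals

Round 1: Ashgrove=15 Briarlake=18 Cedarfen=24 Elkhorn=4 Ironridge=16 → close Briarlake (overflow 10)
  18÷4 = 4 each, +1 to first 2
Round 2: Ashgrove=20 Cedarfen=29 Elkhorn=8 Ironridge=20 → close Cedarfen (overflow 14)
  29÷3 = 9 each, +1 to first 2
Round 3: Ashgrove=30 Elkhorn=18 Ironridge=29 → close Ashgrove (overflow 22)
  30÷2 = 15 each, +1 to first 0
Round 4: Elkhorn=33 Ironridge=44 → close Ironridge (overflow 35)
  44÷1 = 44 each, +1 to first 0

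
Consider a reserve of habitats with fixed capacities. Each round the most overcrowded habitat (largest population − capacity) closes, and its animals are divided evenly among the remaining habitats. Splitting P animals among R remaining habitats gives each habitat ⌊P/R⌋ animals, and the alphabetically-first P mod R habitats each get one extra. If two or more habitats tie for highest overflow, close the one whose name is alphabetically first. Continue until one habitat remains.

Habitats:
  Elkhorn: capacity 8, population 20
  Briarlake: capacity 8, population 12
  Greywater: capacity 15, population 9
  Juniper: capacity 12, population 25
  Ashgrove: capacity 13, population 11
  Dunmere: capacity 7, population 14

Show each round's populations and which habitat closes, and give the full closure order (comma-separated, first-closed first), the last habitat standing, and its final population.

Round 1: Ashgrove=11 Briarlake=12 Dunmere=14 Elkhorn=20 Greywater=9 Juniper=25 → close Juniper (overflow 13)
  25÷5 = 5 each, +1 to first 0
Round 2: Ashgrove=16 Briarlake=17 Dunmere=19 Elkhorn=25 Greywater=14 → close Elkhorn (overflow 17)
  25÷4 = 6 each, +1 to first 1
Round 3: Ashgrove=23 Briarlake=23 Dunmere=25 Greywater=20 → close Dunmere (overflow 18)
  25÷3 = 8 each, +1 to first 1
Round 4: Ashgrove=32 Briarlake=31 Greywater=28 → close Briarlake (overflow 23)
  31÷2 = 15 each, +1 to first 1
Round 5: Ashgrove=48 Greywater=43 → close Ashgrove (overflow 35)
  48÷1 = 48 each, +1 to first 0

Closure order: Juniper, Elkhorn, Dunmere, Briarlake, Ashgrove
Last habitat: Greywater with 91 animals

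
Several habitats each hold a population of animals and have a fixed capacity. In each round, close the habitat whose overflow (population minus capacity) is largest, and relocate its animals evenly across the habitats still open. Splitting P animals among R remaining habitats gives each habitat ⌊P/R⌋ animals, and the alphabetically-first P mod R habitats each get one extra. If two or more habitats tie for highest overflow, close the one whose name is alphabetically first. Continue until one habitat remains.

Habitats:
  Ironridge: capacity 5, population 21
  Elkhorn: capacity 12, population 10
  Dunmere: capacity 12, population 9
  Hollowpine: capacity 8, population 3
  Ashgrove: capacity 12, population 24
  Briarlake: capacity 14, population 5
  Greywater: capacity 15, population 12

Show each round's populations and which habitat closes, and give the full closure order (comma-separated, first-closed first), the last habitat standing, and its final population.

Round 1: Ashgrove=24 Briarlake=5 Dunmere=9 Elkhorn=10 Greywater=12 Hollowpine=3 Ironridge=21 → close Ironridge (overflow 16)
  21÷6 = 3 each, +1 to first 3
Round 2: Ashgrove=28 Briarlake=9 Dunmere=13 Elkhorn=13 Greywater=15 Hollowpine=6 → close Ashgrove (overflow 16)
  28÷5 = 5 each, +1 to first 3
Round 3: Briarlake=15 Dunmere=19 Elkhorn=19 Greywater=20 Hollowpine=11 → close Dunmere (overflow 7)
  19÷4 = 4 each, +1 to first 3
Round 4: Briarlake=20 Elkhorn=24 Greywater=25 Hollowpine=15 → close Elkhorn (overflow 12)
  24÷3 = 8 each, +1 to first 0
Round 5: Briarlake=28 Greywater=33 Hollowpine=23 → close Greywater (overflow 18)
  33÷2 = 16 each, +1 to first 1
Round 6: Briarlake=45 Hollowpine=39 → close Briarlake (overflow 31)
  45÷1 = 45 each, +1 to first 0

Closure order: Ironridge, Ashgrove, Dunmere, Elkhorn, Greywater, Briarlake
Last habitat: Hollowpine with 84 animals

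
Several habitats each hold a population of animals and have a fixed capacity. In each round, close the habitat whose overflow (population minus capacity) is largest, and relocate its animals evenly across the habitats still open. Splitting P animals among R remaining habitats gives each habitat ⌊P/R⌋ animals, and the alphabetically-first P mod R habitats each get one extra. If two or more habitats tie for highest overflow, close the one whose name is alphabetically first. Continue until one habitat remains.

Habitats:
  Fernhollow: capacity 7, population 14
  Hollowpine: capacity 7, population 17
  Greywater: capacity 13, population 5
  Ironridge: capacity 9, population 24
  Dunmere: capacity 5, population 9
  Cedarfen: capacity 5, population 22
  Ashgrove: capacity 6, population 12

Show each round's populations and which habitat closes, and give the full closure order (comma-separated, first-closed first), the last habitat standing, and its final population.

Round 1: Ashgrove=12 Cedarfen=22 Dunmere=9 Fernhollow=14 Greywater=5 Hollowpine=17 Ironridge=24 → close Cedarfen (overflow 17)
  22÷6 = 3 each, +1 to first 4
Round 2: Ashgrove=16 Dunmere=13 Fernhollow=18 Greywater=9 Hollowpine=20 Ironridge=27 → close Ironridge (overflow 18)
  27÷5 = 5 each, +1 to first 2
Round 3: Ashgrove=22 Dunmere=19 Fernhollow=23 Greywater=14 Hollowpine=25 → close Hollowpine (overflow 18)
  25÷4 = 6 each, +1 to first 1
Round 4: Ashgrove=29 Dunmere=25 Fernhollow=29 Greywater=20 → close Ashgrove (overflow 23)
  29÷3 = 9 each, +1 to first 2
Round 5: Dunmere=35 Fernhollow=39 Greywater=29 → close Fernhollow (overflow 32)
  39÷2 = 19 each, +1 to first 1
Round 6: Dunmere=55 Greywater=48 → close Dunmere (overflow 50)
  55÷1 = 55 each, +1 to first 0

Closure order: Cedarfen, Ironridge, Hollowpine, Ashgrove, Fernhollow, Dunmere
Last habitat: Greywater with 103 animals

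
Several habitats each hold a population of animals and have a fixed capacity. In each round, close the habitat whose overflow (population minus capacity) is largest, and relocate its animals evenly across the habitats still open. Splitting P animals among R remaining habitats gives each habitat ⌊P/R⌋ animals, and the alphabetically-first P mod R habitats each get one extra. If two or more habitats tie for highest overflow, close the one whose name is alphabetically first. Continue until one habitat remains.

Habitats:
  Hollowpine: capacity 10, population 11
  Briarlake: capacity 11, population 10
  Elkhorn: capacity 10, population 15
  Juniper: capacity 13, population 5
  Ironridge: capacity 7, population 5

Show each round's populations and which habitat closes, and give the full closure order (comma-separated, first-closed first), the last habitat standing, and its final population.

Round 1: Briarlake=10 Elkhorn=15 Hollowpine=11 Ironridge=5 Juniper=5 → close Elkhorn (overflow 5)
  15÷4 = 3 each, +1 to first 3
Round 2: Briarlake=14 Hollowpine=15 Ironridge=9 Juniper=8 → close Hollowpine (overflow 5)
  15÷3 = 5 each, +1 to first 0
Round 3: Briarlake=19 Ironridge=14 Juniper=13 → close Briarlake (overflow 8)
  19÷2 = 9 each, +1 to first 1
Round 4: Ironridge=24 Juniper=22 → close Ironridge (overflow 17)
  24÷1 = 24 each, +1 to first 0

Closure order: Elkhorn, Hollowpine, Briarlake, Ironridge
Last habitat: Juniper with 46 animals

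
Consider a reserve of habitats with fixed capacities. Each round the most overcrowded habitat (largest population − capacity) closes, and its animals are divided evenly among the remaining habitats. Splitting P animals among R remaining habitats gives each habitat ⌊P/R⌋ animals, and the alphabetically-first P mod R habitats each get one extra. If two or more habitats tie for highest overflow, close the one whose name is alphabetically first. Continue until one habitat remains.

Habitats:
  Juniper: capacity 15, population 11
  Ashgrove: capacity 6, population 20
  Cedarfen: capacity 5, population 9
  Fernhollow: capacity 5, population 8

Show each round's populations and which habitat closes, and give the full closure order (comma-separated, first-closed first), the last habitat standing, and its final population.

Closure order: Ashgrove, Cedarfen, Fernhollow
Last habitat: Juniper with 48 animals

Round 1: Ashgrove=20 Cedarfen=9 Fernhollow=8 Juniper=11 → close Ashgrove (overflow 14)
  20÷3 = 6 each, +1 to first 2
Round 2: Cedarfen=16 Fernhollow=15 Juniper=17 → close Cedarfen (overflow 11)
  16÷2 = 8 each, +1 to first 0
Round 3: Fernhollow=23 Juniper=25 → close Fernhollow (overflow 18)
  23÷1 = 23 each, +1 to first 0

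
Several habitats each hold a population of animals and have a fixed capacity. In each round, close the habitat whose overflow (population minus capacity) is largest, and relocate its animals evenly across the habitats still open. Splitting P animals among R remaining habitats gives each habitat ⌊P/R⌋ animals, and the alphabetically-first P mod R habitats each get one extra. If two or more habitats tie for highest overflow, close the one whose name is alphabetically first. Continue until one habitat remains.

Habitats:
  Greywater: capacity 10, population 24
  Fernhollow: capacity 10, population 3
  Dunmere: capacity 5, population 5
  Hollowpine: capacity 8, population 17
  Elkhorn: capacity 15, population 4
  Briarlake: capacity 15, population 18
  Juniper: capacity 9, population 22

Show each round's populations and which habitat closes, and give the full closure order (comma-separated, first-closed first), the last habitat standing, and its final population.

Closure order: Greywater, Juniper, Hollowpine, Briarlake, Dunmere, Fernhollow
Last habitat: Elkhorn with 93 animals

Round 1: Briarlake=18 Dunmere=5 Elkhorn=4 Fernhollow=3 Greywater=24 Hollowpine=17 Juniper=22 → close Greywater (overflow 14)
  24÷6 = 4 each, +1 to first 0
Round 2: Briarlake=22 Dunmere=9 Elkhorn=8 Fernhollow=7 Hollowpine=21 Juniper=26 → close Juniper (overflow 17)
  26÷5 = 5 each, +1 to first 1
Round 3: Briarlake=28 Dunmere=14 Elkhorn=13 Fernhollow=12 Hollowpine=26 → close Hollowpine (overflow 18)
  26÷4 = 6 each, +1 to first 2
Round 4: Briarlake=35 Dunmere=21 Elkhorn=19 Fernhollow=18 → close Briarlake (overflow 20)
  35÷3 = 11 each, +1 to first 2
Round 5: Dunmere=33 Elkhorn=31 Fernhollow=29 → close Dunmere (overflow 28)
  33÷2 = 16 each, +1 to first 1
Round 6: Elkhorn=48 Fernhollow=45 → close Fernhollow (overflow 35)
  45÷1 = 45 each, +1 to first 0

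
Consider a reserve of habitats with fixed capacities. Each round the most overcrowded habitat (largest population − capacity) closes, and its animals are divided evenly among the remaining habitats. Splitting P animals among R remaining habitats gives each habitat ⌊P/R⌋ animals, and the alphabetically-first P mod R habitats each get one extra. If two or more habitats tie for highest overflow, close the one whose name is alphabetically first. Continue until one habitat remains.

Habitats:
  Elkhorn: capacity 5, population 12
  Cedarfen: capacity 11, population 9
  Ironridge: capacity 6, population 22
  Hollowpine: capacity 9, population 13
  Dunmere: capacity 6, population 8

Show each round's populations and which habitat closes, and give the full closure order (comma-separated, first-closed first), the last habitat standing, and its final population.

Round 1: Cedarfen=9 Dunmere=8 Elkhorn=12 Hollowpine=13 Ironridge=22 → close Ironridge (overflow 16)
  22÷4 = 5 each, +1 to first 2
Round 2: Cedarfen=15 Dunmere=14 Elkhorn=17 Hollowpine=18 → close Elkhorn (overflow 12)
  17÷3 = 5 each, +1 to first 2
Round 3: Cedarfen=21 Dunmere=20 Hollowpine=23 → close Dunmere (overflow 14)
  20÷2 = 10 each, +1 to first 0
Round 4: Cedarfen=31 Hollowpine=33 → close Hollowpine (overflow 24)
  33÷1 = 33 each, +1 to first 0

Closure order: Ironridge, Elkhorn, Dunmere, Hollowpine
Last habitat: Cedarfen with 64 animals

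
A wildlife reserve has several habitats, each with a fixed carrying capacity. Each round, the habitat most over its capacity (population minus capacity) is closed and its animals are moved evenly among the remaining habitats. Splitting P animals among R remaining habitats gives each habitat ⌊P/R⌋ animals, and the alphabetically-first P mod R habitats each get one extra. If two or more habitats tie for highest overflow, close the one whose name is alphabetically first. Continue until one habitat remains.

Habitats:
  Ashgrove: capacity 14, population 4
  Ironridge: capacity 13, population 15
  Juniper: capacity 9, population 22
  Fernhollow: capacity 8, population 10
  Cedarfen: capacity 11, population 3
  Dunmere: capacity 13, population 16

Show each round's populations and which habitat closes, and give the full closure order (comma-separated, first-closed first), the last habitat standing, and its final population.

Closure order: Juniper, Dunmere, Fernhollow, Ironridge, Cedarfen
Last habitat: Ashgrove with 70 animals

Round 1: Ashgrove=4 Cedarfen=3 Dunmere=16 Fernhollow=10 Ironridge=15 Juniper=22 → close Juniper (overflow 13)
  22÷5 = 4 each, +1 to first 2
Round 2: Ashgrove=9 Cedarfen=8 Dunmere=20 Fernhollow=14 Ironridge=19 → close Dunmere (overflow 7)
  20÷4 = 5 each, +1 to first 0
Round 3: Ashgrove=14 Cedarfen=13 Fernhollow=19 Ironridge=24 → close Fernhollow (overflow 11)
  19÷3 = 6 each, +1 to first 1
Round 4: Ashgrove=21 Cedarfen=19 Ironridge=30 → close Ironridge (overflow 17)
  30÷2 = 15 each, +1 to first 0
Round 5: Ashgrove=36 Cedarfen=34 → close Cedarfen (overflow 23)
  34÷1 = 34 each, +1 to first 0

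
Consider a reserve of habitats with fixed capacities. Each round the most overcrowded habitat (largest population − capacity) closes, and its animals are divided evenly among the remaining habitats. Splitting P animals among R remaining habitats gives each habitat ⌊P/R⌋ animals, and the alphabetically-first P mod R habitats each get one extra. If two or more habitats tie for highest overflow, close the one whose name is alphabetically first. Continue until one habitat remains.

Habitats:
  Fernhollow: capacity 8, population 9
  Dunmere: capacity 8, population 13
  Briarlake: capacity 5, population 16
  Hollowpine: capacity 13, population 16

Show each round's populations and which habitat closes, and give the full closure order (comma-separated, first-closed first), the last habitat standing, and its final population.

Round 1: Briarlake=16 Dunmere=13 Fernhollow=9 Hollowpine=16 → close Briarlake (overflow 11)
  16÷3 = 5 each, +1 to first 1
Round 2: Dunmere=19 Fernhollow=14 Hollowpine=21 → close Dunmere (overflow 11)
  19÷2 = 9 each, +1 to first 1
Round 3: Fernhollow=24 Hollowpine=30 → close Hollowpine (overflow 17)
  30÷1 = 30 each, +1 to first 0

Closure order: Briarlake, Dunmere, Hollowpine
Last habitat: Fernhollow with 54 animals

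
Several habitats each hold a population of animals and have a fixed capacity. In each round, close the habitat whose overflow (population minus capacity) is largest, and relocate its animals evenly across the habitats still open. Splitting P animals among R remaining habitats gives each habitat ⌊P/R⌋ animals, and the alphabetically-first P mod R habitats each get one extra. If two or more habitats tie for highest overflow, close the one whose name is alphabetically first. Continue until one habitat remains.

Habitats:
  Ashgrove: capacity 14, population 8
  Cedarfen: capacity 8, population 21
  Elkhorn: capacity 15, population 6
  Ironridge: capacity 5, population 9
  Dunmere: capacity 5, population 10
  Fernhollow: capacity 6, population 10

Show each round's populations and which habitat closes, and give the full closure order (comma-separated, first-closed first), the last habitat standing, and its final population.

Round 1: Ashgrove=8 Cedarfen=21 Dunmere=10 Elkhorn=6 Fernhollow=10 Ironridge=9 → close Cedarfen (overflow 13)
  21÷5 = 4 each, +1 to first 1
Round 2: Ashgrove=13 Dunmere=14 Elkhorn=10 Fernhollow=14 Ironridge=13 → close Dunmere (overflow 9)
  14÷4 = 3 each, +1 to first 2
Round 3: Ashgrove=17 Elkhorn=14 Fernhollow=17 Ironridge=16 → close Fernhollow (overflow 11)
  17÷3 = 5 each, +1 to first 2
Round 4: Ashgrove=23 Elkhorn=20 Ironridge=21 → close Ironridge (overflow 16)
  21÷2 = 10 each, +1 to first 1
Round 5: Ashgrove=34 Elkhorn=30 → close Ashgrove (overflow 20)
  34÷1 = 34 each, +1 to first 0

Closure order: Cedarfen, Dunmere, Fernhollow, Ironridge, Ashgrove
Last habitat: Elkhorn with 64 animals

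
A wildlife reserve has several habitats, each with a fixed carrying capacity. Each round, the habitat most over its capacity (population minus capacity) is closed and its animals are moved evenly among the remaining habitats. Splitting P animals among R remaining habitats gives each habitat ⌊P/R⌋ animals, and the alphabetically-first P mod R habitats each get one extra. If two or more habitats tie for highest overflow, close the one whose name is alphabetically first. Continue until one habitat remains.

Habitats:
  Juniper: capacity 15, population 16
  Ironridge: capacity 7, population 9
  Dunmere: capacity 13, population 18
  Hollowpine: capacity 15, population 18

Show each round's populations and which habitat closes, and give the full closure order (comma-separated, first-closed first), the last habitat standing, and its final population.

Round 1: Dunmere=18 Hollowpine=18 Ironridge=9 Juniper=16 → close Dunmere (overflow 5)
  18÷3 = 6 each, +1 to first 0
Round 2: Hollowpine=24 Ironridge=15 Juniper=22 → close Hollowpine (overflow 9)
  24÷2 = 12 each, +1 to first 0
Round 3: Ironridge=27 Juniper=34 → close Ironridge (overflow 20)
  27÷1 = 27 each, +1 to first 0

Closure order: Dunmere, Hollowpine, Ironridge
Last habitat: Juniper with 61 animals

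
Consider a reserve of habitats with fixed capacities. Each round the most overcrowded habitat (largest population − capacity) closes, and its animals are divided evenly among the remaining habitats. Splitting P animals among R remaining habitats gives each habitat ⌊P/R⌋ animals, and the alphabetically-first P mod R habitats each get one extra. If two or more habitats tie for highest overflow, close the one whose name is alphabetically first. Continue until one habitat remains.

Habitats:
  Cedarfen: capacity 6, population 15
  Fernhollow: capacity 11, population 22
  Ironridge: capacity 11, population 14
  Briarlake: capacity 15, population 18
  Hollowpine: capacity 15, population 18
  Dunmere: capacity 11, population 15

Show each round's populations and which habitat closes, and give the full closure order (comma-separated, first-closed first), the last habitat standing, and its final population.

Round 1: Briarlake=18 Cedarfen=15 Dunmere=15 Fernhollow=22 Hollowpine=18 Ironridge=14 → close Fernhollow (overflow 11)
  22÷5 = 4 each, +1 to first 2
Round 2: Briarlake=23 Cedarfen=20 Dunmere=19 Hollowpine=22 Ironridge=18 → close Cedarfen (overflow 14)
  20÷4 = 5 each, +1 to first 0
Round 3: Briarlake=28 Dunmere=24 Hollowpine=27 Ironridge=23 → close Briarlake (overflow 13)
  28÷3 = 9 each, +1 to first 1
Round 4: Dunmere=34 Hollowpine=36 Ironridge=32 → close Dunmere (overflow 23)
  34÷2 = 17 each, +1 to first 0
Round 5: Hollowpine=53 Ironridge=49 → close Hollowpine (overflow 38)
  53÷1 = 53 each, +1 to first 0

Closure order: Fernhollow, Cedarfen, Briarlake, Dunmere, Hollowpine
Last habitat: Ironridge with 102 animals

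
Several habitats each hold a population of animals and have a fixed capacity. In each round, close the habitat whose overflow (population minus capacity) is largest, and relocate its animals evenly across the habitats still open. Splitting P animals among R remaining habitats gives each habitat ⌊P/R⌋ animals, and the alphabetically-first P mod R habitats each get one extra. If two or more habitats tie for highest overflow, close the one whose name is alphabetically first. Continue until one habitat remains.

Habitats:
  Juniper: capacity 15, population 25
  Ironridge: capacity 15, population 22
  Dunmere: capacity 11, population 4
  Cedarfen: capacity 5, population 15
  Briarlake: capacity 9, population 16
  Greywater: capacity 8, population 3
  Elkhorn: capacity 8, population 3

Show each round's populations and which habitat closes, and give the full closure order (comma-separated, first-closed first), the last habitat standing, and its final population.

Closure order: Cedarfen, Juniper, Briarlake, Ironridge, Dunmere, Elkhorn
Last habitat: Greywater with 88 animals

Round 1: Briarlake=16 Cedarfen=15 Dunmere=4 Elkhorn=3 Greywater=3 Ironridge=22 Juniper=25 → close Cedarfen (overflow 10)
  15÷6 = 2 each, +1 to first 3
Round 2: Briarlake=19 Dunmere=7 Elkhorn=6 Greywater=5 Ironridge=24 Juniper=27 → close Juniper (overflow 12)
  27÷5 = 5 each, +1 to first 2
Round 3: Briarlake=25 Dunmere=13 Elkhorn=11 Greywater=10 Ironridge=29 → close Briarlake (overflow 16)
  25÷4 = 6 each, +1 to first 1
Round 4: Dunmere=20 Elkhorn=17 Greywater=16 Ironridge=35 → close Ironridge (overflow 20)
  35÷3 = 11 each, +1 to first 2
Round 5: Dunmere=32 Elkhorn=29 Greywater=27 → close Dunmere (overflow 21)
  32÷2 = 16 each, +1 to first 0
Round 6: Elkhorn=45 Greywater=43 → close Elkhorn (overflow 37)
  45÷1 = 45 each, +1 to first 0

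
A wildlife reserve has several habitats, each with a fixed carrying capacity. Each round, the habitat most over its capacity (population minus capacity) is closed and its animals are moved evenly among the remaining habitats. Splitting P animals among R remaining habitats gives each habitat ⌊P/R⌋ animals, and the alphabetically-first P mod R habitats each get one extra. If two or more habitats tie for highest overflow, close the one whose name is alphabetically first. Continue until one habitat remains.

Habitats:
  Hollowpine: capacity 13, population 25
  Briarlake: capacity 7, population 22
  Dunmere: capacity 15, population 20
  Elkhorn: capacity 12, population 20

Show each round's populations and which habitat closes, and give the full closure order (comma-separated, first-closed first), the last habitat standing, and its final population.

Round 1: Briarlake=22 Dunmere=20 Elkhorn=20 Hollowpine=25 → close Briarlake (overflow 15)
  22÷3 = 7 each, +1 to first 1
Round 2: Dunmere=28 Elkhorn=27 Hollowpine=32 → close Hollowpine (overflow 19)
  32÷2 = 16 each, +1 to first 0
Round 3: Dunmere=44 Elkhorn=43 → close Elkhorn (overflow 31)
  43÷1 = 43 each, +1 to first 0

Closure order: Briarlake, Hollowpine, Elkhorn
Last habitat: Dunmere with 87 animals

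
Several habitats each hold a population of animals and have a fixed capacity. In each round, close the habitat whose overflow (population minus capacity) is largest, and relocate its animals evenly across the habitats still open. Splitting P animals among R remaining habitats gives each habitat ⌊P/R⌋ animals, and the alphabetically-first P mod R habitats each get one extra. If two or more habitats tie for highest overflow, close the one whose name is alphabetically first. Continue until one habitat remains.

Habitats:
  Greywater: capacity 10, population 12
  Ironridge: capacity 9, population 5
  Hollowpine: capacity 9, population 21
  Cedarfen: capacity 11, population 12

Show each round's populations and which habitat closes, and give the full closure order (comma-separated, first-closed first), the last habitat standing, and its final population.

Closure order: Hollowpine, Greywater, Cedarfen
Last habitat: Ironridge with 50 animals

Round 1: Cedarfen=12 Greywater=12 Hollowpine=21 Ironridge=5 → close Hollowpine (overflow 12)
  21÷3 = 7 each, +1 to first 0
Round 2: Cedarfen=19 Greywater=19 Ironridge=12 → close Greywater (overflow 9)
  19÷2 = 9 each, +1 to first 1
Round 3: Cedarfen=29 Ironridge=21 → close Cedarfen (overflow 18)
  29÷1 = 29 each, +1 to first 0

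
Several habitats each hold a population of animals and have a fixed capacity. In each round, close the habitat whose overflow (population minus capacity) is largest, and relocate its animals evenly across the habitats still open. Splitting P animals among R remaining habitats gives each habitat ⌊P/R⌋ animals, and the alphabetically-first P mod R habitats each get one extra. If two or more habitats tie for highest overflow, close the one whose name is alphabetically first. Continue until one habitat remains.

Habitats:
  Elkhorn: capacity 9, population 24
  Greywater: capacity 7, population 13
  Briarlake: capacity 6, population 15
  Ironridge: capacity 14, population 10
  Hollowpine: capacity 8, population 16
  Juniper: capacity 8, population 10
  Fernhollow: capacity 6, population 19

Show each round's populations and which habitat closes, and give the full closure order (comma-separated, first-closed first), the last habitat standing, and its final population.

Closure order: Elkhorn, Fernhollow, Briarlake, Hollowpine, Greywater, Juniper
Last habitat: Ironridge with 107 animals

Round 1: Briarlake=15 Elkhorn=24 Fernhollow=19 Greywater=13 Hollowpine=16 Ironridge=10 Juniper=10 → close Elkhorn (overflow 15)
  24÷6 = 4 each, +1 to first 0
Round 2: Briarlake=19 Fernhollow=23 Greywater=17 Hollowpine=20 Ironridge=14 Juniper=14 → close Fernhollow (overflow 17)
  23÷5 = 4 each, +1 to first 3
Round 3: Briarlake=24 Greywater=22 Hollowpine=25 Ironridge=18 Juniper=18 → close Briarlake (overflow 18)
  24÷4 = 6 each, +1 to first 0
Round 4: Greywater=28 Hollowpine=31 Ironridge=24 Juniper=24 → close Hollowpine (overflow 23)
  31÷3 = 10 each, +1 to first 1
Round 5: Greywater=39 Ironridge=34 Juniper=34 → close Greywater (overflow 32)
  39÷2 = 19 each, +1 to first 1
Round 6: Ironridge=54 Juniper=53 → close Juniper (overflow 45)
  53÷1 = 53 each, +1 to first 0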